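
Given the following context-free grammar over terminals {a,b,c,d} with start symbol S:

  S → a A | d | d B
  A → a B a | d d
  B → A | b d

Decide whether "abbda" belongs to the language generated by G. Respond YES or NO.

CNF form of G:
  S -> T0 A | T1 B | d
  A -> T0 X3 | T1 T1
  B -> T0 X4 | T1 T1 | T2 T1
  T0 -> a
  T1 -> d
  T2 -> b
  X3 -> B T0
  X4 -> B T0

CYK fill:
  [0..0]={T0}  "a"  orig:{}
  [1..1]={T2}  "b"  orig:{}
  [2..2]={T2}  "b"  orig:{}
  [3..3]={S,T1}  "d"  orig:{S}
  [4..4]={T0}  "a"  orig:{}
  [0..1]=∅  "ab"
  [1..2]=∅  "bb"
  [2..3]={B}  "bd"
  [3..4]=∅  "da"
  [0..2]=∅  "abb"
  [1..3]=∅  "bbd"
  [2..4]={X3,X4}  "bda"  orig:{}
  [0..3]=∅  "abbd"
  [1..4]=∅  "bbda"
  [0..4]=∅  "abbda"

S ∉ T[0,4] ⇒ NO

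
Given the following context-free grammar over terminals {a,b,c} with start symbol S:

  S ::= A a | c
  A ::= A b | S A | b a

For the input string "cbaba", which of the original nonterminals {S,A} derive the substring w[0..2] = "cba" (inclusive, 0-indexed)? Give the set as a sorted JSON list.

Convert to CNF:
  S -> A T1 | c
  A -> A T0 | S A | T0 T1
  T0 -> b
  T1 -> a

CYK fill (cells [i..j] with 0 ≤ i ≤ j ≤ 2 only):
  [0..0]={S}  "c"
  [1..1]={T0}  "b"  orig:{}
  [2..2]={T1}  "a"  orig:{}
  [0..1]=∅  "cb"
  [1..2]={A}  "ba"
  [0..2]={A}  "cba"

Original NTs in T[0,2] deriving "cba": ["A"]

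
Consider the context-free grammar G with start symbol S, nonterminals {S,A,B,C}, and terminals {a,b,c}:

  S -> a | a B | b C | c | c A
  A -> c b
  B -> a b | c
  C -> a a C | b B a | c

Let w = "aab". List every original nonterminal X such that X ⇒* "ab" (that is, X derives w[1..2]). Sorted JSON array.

Convert to CNF:
  S -> T0 A | T1 C | T2 B | a | c
  A -> T0 T1
  B -> T2 T1 | c
  C -> T1 X4 | T2 X3 | c
  T0 -> c
  T1 -> b
  T2 -> a
  X3 -> T2 C
  X4 -> B T2

CYK fill — only the sub-triangle for w[1..2]:
  T[1,1] 'a' = {S,T2}  orig:{S}
  T[2,2] 'b' = {T1}  orig:{}
  T[1,2] 'ab' = {B}

Original NTs in T[1,2] deriving "ab": ["B"]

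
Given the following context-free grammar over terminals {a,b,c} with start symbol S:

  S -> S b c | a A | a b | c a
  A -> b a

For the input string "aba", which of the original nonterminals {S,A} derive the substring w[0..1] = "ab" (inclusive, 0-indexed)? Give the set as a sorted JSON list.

CNF form of G:
  S -> S X3 | T1 A | T1 T0 | T2 T1
  A -> T0 T1
  T0 -> b
  T1 -> a
  T2 -> c
  X3 -> T0 T2

CYK table (by increasing span) — only the sub-triangle for w[0..1]:
  [0..0]={T1}  "a"  orig:{}
  [1..1]={T0}  "b"  orig:{}
  [0..1]={S}  "ab"

Original NTs in T[0,1] deriving "ab": ["S"]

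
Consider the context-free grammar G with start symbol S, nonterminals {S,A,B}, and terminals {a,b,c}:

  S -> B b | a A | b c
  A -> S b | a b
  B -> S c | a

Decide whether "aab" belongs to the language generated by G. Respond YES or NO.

Convert to CNF:
  S -> B T0 | T0 T2 | T1 A
  A -> S T0 | T1 T0
  B -> S T2 | a
  T0 -> b
  T1 -> a
  T2 -> c

Fill CYK table bottom-up:
  [0..0]={B,T1}  "a"  orig:{B}
  [1..1]={B,T1}  "a"  orig:{B}
  [2..2]={T0}  "b"  orig:{}
  [0..1]=∅  "aa"
  [1..2]={A,S}  "ab"
  [0..2]={S}  "aab"

S ∈ T[0,2] ⇒ YES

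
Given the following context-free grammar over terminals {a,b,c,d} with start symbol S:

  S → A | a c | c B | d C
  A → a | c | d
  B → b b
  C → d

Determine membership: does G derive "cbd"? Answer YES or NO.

CNF form of G:
  S -> T1 T2 | T2 B | T3 C | a | c | d
  A -> a | c | d
  B -> T0 T0
  C -> d
  T0 -> b
  T1 -> a
  T2 -> c
  T3 -> d

Fill CYK table bottom-up:
  [0..0]={A,S,T2}  "c"  orig:{A,S}
  [1..1]={T0}  "b"  orig:{}
  [2..2]={A,C,S,T3}  "d"  orig:{A,C,S}
  [0..1]=∅  "cb"
  [1..2]=∅  "bd"
  [0..2]=∅  "cbd"

S ∉ T[0,2] ⇒ NO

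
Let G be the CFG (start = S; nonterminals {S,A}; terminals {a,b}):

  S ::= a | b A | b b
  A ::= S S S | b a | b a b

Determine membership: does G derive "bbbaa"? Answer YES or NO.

Convert to CNF:
  S -> T0 A | T0 T0 | a
  A -> S X2 | T0 T1 | T0 X3
  T0 -> b
  T1 -> a
  X2 -> S S
  X3 -> T1 T0

Fill CYK table bottom-up:
  cell(0,0) b: {T0}  orig:{}
  cell(1,1) b: {T0}  orig:{}
  cell(2,2) b: {T0}  orig:{}
  cell(3,3) a: {S,T1}  orig:{S}
  cell(4,4) a: {S,T1}  orig:{S}
  cell(0,1) bb: {S}
  cell(1,2) bb: {S}
  cell(2,3) ba: {A}
  cell(3,4) aa: {X2}  orig:{}
  cell(0,2) bbb: ∅
  cell(1,3) bba: {S,X2}  orig:{S}
  cell(2,4) baa: ∅
  cell(0,3) bbba: ∅
  cell(1,4) bbaa: {A,X2}  orig:{A}
  cell(0,4) bbbaa: {S}

S ∈ T[0,4] ⇒ YES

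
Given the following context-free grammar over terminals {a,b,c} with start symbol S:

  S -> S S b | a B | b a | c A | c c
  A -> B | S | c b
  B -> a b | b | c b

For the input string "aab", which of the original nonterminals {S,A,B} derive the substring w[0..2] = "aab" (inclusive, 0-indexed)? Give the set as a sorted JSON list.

Convert to CNF:
  S -> S X4 | T0 T1 | T1 B | T2 A | T2 T2
  A -> S X3 | T0 T1 | T1 B | T1 T0 | T2 A | T2 T0 | T2 T2 | b
  B -> T1 T0 | T2 T0 | b
  T0 -> b
  T1 -> a
  T2 -> c
  X3 -> S T0
  X4 -> S T0

Fill CYK table bottom-up — only the sub-triangle for w[0..2]:
  T[0,0] 'a' = {T1}  orig:{}
  T[1,1] 'a' = {T1}  orig:{}
  T[2,2] 'b' = {A,B,T0}  orig:{A,B}
  T[0,1] 'aa' = ∅
  T[1,2] 'ab' = {A,B,S}
  T[0,2] 'aab' = {A,S}

Original NTs in T[0,2] deriving "aab": ["A", "S"]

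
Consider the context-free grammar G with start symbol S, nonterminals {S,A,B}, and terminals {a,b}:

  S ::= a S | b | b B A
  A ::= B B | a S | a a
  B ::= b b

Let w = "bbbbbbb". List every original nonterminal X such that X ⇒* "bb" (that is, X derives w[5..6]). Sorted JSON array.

Convert to CNF:
  S -> T0 S | T1 X2 | b
  A -> B B | T0 S | T0 T0
  B -> T1 T1
  T0 -> a
  T1 -> b
  X2 -> B A

CYK fill (cells [i..j] with 5 ≤ i ≤ j ≤ 6 only):
  T[5,5] 'b' = {S,T1}  orig:{S}
  T[6,6] 'b' = {S,T1}  orig:{S}
  T[5,6] 'bb' = {B}

Original NTs in T[5,6] deriving "bb": ["B"]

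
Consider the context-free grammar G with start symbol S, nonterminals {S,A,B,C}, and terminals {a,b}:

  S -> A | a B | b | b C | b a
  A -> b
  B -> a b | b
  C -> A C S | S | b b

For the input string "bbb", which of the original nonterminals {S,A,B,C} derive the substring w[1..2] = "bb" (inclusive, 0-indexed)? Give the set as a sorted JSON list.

Convert to CNF:
  S -> T0 B | T1 C | T1 T0 | b
  A -> b
  B -> T0 T1 | b
  C -> A X2 | T0 B | T1 C | T1 T0 | T1 T1 | b
  T0 -> a
  T1 -> b
  X2 -> C S

CYK fill — only the sub-triangle for w[1..2]:
  [1..1]={A,B,C,S,T1}  "b"  orig:{A,B,C,S}
  [2..2]={A,B,C,S,T1}  "b"  orig:{A,B,C,S}
  [1..2]={C,S,X2}  "bb"  orig:{C,S}

Original NTs in T[1,2] deriving "bb": ["C", "S"]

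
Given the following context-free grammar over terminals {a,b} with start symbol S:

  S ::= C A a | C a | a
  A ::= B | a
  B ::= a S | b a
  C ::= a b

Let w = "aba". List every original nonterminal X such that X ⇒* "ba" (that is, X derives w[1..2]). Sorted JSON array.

Convert to CNF:
  S -> C T0 | C X2 | a
  A -> T0 S | T1 T0 | a
  B -> T0 S | T1 T0
  C -> T0 T1
  T0 -> a
  T1 -> b
  X2 -> A T0

CYK table (by increasing span), restricted to cells inside w[1..2]:
  [1..1]={T1}  "b"  orig:{}
  [2..2]={A,S,T0}  "a"  orig:{A,S}
  [1..2]={A,B}  "ba"

Original NTs in T[1,2] deriving "ba": ["A", "B"]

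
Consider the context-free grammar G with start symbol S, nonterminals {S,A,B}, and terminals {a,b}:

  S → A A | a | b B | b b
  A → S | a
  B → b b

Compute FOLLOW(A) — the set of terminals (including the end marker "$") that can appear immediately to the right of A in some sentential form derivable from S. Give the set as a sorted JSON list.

Compute FIRST by fixpoint:
round 1:
  A via A→a: +{a}
  B via B→b b: +{b}
  S via S→A A: +{a}
  S via S→b B: +{b}
  FIRST[S]={a,b}  FIRST[A]={a}  FIRST[B]={b}
round 2:
  A via A→S: +{b}
  FIRST[S]={a,b}  FIRST[A]={a,b}  FIRST[B]={b}
round 3: (no change)
  FIRST[S]={a,b}  FIRST[A]={a,b}  FIRST[B]={b}

FOLLOW sets:
FOLLOW(S) := {$}
[1]
  S→A A: FOLLOW(A) ⊇ FIRST(A) = {a,b}; new: +{a,b}
  S→A A: FOLLOW(A) ⊇ FOLLOW(S) ⊇ {$}; new: +{$}
  S→b B: FOLLOW(B) ⊇ FOLLOW(S) ⊇ {$}; new: +{$}
  FOLLOW[S]={$}  FOLLOW[A]={$,a,b}  FOLLOW[B]={$}
[2]
  A→S: FOLLOW(S) ⊇ FOLLOW(A) ⊇ {$,a,b}; new: +{a,b}
  S→b B: FOLLOW(B) ⊇ FOLLOW(S) ⊇ {$,a,b}; new: +{a,b}
  FOLLOW[S]={$,a,b}  FOLLOW[A]={$,a,b}  FOLLOW[B]={$,a,b}
[3] — fixpoint
  FOLLOW[S]={$,a,b}  FOLLOW[A]={$,a,b}  FOLLOW[B]={$,a,b}

FOLLOW(A) = ["$", "a", "b"]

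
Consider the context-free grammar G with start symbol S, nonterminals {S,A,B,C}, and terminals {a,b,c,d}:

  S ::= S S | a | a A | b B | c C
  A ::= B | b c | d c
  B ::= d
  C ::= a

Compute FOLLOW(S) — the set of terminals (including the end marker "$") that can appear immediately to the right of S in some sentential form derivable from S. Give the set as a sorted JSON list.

FIRST sets, iterate to fixpoint:
iter 1:
  A via A→b c: +{b}
  A via A→d c: +{d}
  B via B→d: +{d}
  C via C→a: +{a}
  S via S→a: +{a}
  S via S→b B: +{b}
  S via S→c C: +{c}
  FIRST[S]={a,b,c}  FIRST[A]={b,d}  FIRST[B]={d}  FIRST[C]={a}
iter 2: — fixpoint
  FIRST[S]={a,b,c}  FIRST[A]={b,d}  FIRST[B]={d}  FIRST[C]={a}

FOLLOW sets:
seed FOLLOW(S) with $
iter 1:
  S→S S: FOLLOW(S) ⊇ FIRST(S) = {a,b,c}; new: +{a,b,c}
  S→a A: FOLLOW(A) ⊇ FOLLOW(S) ⊇ {$,a,b,c}; new: +{$,a,b,c}
  S→b B: FOLLOW(B) ⊇ FOLLOW(S) ⊇ {$,a,b,c}; new: +{$,a,b,c}
  S→c C: FOLLOW(C) ⊇ FOLLOW(S) ⊇ {$,a,b,c}; new: +{$,a,b,c}
  FOLLOW[S]={$,a,b,c}  FOLLOW[A]={$,a,b,c}  FOLLOW[B]={$,a,b,c}  FOLLOW[C]={$,a,b,c}
iter 2: — fixpoint
  FOLLOW[S]={$,a,b,c}  FOLLOW[A]={$,a,b,c}  FOLLOW[B]={$,a,b,c}  FOLLOW[C]={$,a,b,c}

FOLLOW(S) = ["$", "a", "b", "c"]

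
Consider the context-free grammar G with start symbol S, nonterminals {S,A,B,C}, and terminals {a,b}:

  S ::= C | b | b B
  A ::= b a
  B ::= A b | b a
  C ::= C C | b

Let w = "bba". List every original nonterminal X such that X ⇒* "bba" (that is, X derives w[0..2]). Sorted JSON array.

CNF form of G:
  S -> C C | T0 B | b
  A -> T0 T1
  B -> A T0 | T0 T1
  C -> C C | b
  T0 -> b
  T1 -> a

Fill CYK table bottom-up, restricted to cells inside w[0..2]:
  T[0,0] 'b' = {C,S,T0}  orig:{C,S}
  T[1,1] 'b' = {C,S,T0}  orig:{C,S}
  T[2,2] 'a' = {T1}  orig:{}
  T[0,1] 'bb' = {C,S}
  T[1,2] 'ba' = {A,B}
  T[0,2] 'bba' = {S}

Original NTs in T[0,2] deriving "bba": ["S"]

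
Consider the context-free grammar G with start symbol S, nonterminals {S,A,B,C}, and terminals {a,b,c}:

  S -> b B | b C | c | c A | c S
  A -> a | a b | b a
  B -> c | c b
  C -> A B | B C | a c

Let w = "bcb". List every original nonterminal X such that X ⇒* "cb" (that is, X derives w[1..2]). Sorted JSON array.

CNF form of G:
  S -> T1 B | T1 C | T2 A | T2 S | c
  A -> T0 T1 | T1 T0 | a
  B -> T2 T1 | c
  C -> A B | B C | T0 T2
  T0 -> a
  T1 -> b
  T2 -> c

CYK fill — only the sub-triangle for w[1..2]:
  cell(1,1) c: {B,S,T2}  orig:{B,S}
  cell(2,2) b: {T1}  orig:{}
  cell(1,2) cb: {B}

Original NTs in T[1,2] deriving "cb": ["B"]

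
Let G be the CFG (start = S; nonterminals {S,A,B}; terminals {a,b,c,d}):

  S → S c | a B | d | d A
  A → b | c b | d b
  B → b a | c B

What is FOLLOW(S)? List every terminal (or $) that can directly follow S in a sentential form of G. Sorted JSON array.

FIRST sets, iterate to fixpoint:
iter 1:
  A via A→b: +{b}
  A via A→c b: +{c}
  A via A→d b: +{d}
  B via B→b a: +{b}
  B via B→c B: +{c}
  S via S→a B: +{a}
  S via S→d: +{d}
  S: {a,d}  A: {b,c,d}  B: {b,c}
iter 2: done
  S: {a,d}  A: {b,c,d}  B: {b,c}

FOLLOW iteration:
FOLLOW(S) := {$}
pass 1:
  S→S c: FOLLOW(S) ⊇ FIRST(c) = {c}; new: +{c}
  S→a B: FOLLOW(B) ⊇ FOLLOW(S) ⊇ {$,c}; new: +{$,c}
  S→d A: FOLLOW(A) ⊇ FOLLOW(S) ⊇ {$,c}; new: +{$,c}
  S: {$,c}  A: {$,c}  B: {$,c}
pass 2: (stable)
  S: {$,c}  A: {$,c}  B: {$,c}

FOLLOW(S) = ["$", "c"]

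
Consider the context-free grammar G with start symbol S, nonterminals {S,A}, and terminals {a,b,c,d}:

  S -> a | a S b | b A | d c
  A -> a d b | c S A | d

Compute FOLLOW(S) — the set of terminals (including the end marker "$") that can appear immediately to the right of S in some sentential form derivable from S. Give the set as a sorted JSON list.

FIRST sets, iterate to fixpoint:
[1]
  A via A→a d b: +{a}
  A via A→c S A: +{c}
  A via A→d: +{d}
  S via S→a: +{a}
  S via S→b A: +{b}
  S via S→d c: +{d}
  S: {a,b,d}  A: {a,c,d}
[2] done
  S: {a,b,d}  A: {a,c,d}

Compute FOLLOW by fixpoint:
seed FOLLOW(S) with $
iter 1:
  A→c S A: FOLLOW(S) ⊇ FIRST(A) = {a,c,d}; new: +{a,c,d}
  S→a S b: FOLLOW(S) ⊇ FIRST(b) = {b}; new: +{b}
  S→b A: FOLLOW(A) ⊇ FOLLOW(S) ⊇ {$,a,b,c,d}; new: +{$,a,b,c,d}
  FOLLOW(S)={$,a,b,c,d}  FOLLOW(A)={$,a,b,c,d}
iter 2: — fixpoint
  FOLLOW(S)={$,a,b,c,d}  FOLLOW(A)={$,a,b,c,d}

FOLLOW(S) = ["$", "a", "b", "c", "d"]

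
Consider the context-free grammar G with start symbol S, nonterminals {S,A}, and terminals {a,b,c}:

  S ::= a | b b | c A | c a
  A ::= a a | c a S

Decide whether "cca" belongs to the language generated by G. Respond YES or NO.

Convert to CNF:
  S -> T1 A | T1 T0 | T2 T2 | a
  A -> T0 T0 | T1 X3
  T0 -> a
  T1 -> c
  T2 -> b
  X3 -> T0 S

CYK table (by increasing span):
  T[0,0] 'c' = {T1}  orig:{}
  T[1,1] 'c' = {T1}  orig:{}
  T[2,2] 'a' = {S,T0}  orig:{S}
  T[0,1] 'cc' = ∅
  T[1,2] 'ca' = {S}
  T[0,2] 'cca' = ∅

S ∉ T[0,2] ⇒ NO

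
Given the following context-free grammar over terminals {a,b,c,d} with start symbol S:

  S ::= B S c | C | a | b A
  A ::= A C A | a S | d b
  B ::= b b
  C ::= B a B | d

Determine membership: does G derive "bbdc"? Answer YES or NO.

Convert to CNF:
  S -> B X6 | B X7 | T2 A | a | d
  A -> A X4 | T0 S | T1 T2
  B -> T2 T2
  C -> B X5 | d
  T0 -> a
  T1 -> d
  T2 -> b
  T3 -> c
  X4 -> C A
  X5 -> T0 B
  X6 -> S T3
  X7 -> T0 B

CYK fill:
  T[0,0] 'b' = {T2}  orig:{}
  T[1,1] 'b' = {T2}  orig:{}
  T[2,2] 'd' = {C,S,T1}  orig:{C,S}
  T[3,3] 'c' = {T3}  orig:{}
  T[0,1] 'bb' = {B}
  T[1,2] 'bd' = ∅
  T[2,3] 'dc' = {X6}  orig:{}
  T[0,2] 'bbd' = ∅
  T[1,3] 'bdc' = ∅
  T[0,3] 'bbdc' = {S}

S ∈ T[0,3] ⇒ YES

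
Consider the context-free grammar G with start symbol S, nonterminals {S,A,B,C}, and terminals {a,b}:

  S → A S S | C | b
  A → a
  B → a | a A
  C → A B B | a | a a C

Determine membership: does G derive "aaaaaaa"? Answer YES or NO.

CNF form of G:
  S -> A X3 | A X4 | T0 X5 | a | b
  A -> a
  B -> T0 A | a
  C -> A X1 | T0 X2 | a
  T0 -> a
  X1 -> B B
  X2 -> T0 C
  X3 -> B B
  X4 -> S S
  X5 -> T0 C

CYK fill:
  T[0,0] 'a' = {A,B,C,S,T0}  orig:{A,B,C,S}
  T[1,1] 'a' = {A,B,C,S,T0}  orig:{A,B,C,S}
  T[2,2] 'a' = {A,B,C,S,T0}  orig:{A,B,C,S}
  T[3,3] 'a' = {A,B,C,S,T0}  orig:{A,B,C,S}
  T[4,4] 'a' = {A,B,C,S,T0}  orig:{A,B,C,S}
  T[5,5] 'a' = {A,B,C,S,T0}  orig:{A,B,C,S}
  T[6,6] 'a' = {A,B,C,S,T0}  orig:{A,B,C,S}
  T[0,1] 'aa' = {B,X1,X2,X3,X4,X5}  orig:{B}
  T[1,2] 'aa' = {B,X1,X2,X3,X4,X5}  orig:{B}
  T[2,3] 'aa' = {B,X1,X2,X3,X4,X5}  orig:{B}
  T[3,4] 'aa' = {B,X1,X2,X3,X4,X5}  orig:{B}
  T[4,5] 'aa' = {B,X1,X2,X3,X4,X5}  orig:{B}
  T[5,6] 'aa' = {B,X1,X2,X3,X4,X5}  orig:{B}
  T[0,2] 'aaa' = {C,S,X1,X3}  orig:{C,S}
  T[1,3] 'aaa' = {C,S,X1,X3}  orig:{C,S}
  T[2,4] 'aaa' = {C,S,X1,X3}  orig:{C,S}
  T[3,5] 'aaa' = {C,S,X1,X3}  orig:{C,S}
  T[4,6] 'aaa' = {C,S,X1,X3}  orig:{C,S}
  T[0,3] 'aaaa' = {C,S,X1,X2,X3,X4,X5}  orig:{C,S}
  T[1,4] 'aaaa' = {C,S,X1,X2,X3,X4,X5}  orig:{C,S}
  T[2,5] 'aaaa' = {C,S,X1,X2,X3,X4,X5}  orig:{C,S}
  T[3,6] 'aaaa' = {C,S,X1,X2,X3,X4,X5}  orig:{C,S}
  T[0,4] 'aaaaa' = {C,S,X2,X4,X5}  orig:{C,S}
  T[1,5] 'aaaaa' = {C,S,X2,X4,X5}  orig:{C,S}
  T[2,6] 'aaaaa' = {C,S,X2,X4,X5}  orig:{C,S}
  T[0,5] 'aaaaaa' = {C,S,X2,X4,X5}  orig:{C,S}
  T[1,6] 'aaaaaa' = {C,S,X2,X4,X5}  orig:{C,S}
  T[0,6] 'aaaaaaa' = {C,S,X2,X4,X5}  orig:{C,S}

S ∈ T[0,6] ⇒ YES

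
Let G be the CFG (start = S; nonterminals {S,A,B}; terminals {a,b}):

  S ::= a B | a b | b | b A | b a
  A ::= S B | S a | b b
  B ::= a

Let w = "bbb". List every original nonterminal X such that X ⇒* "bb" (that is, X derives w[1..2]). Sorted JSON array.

CNF form of G:
  S -> T0 B | T0 T1 | T1 A | T1 T0 | b
  A -> S B | S T0 | T1 T1
  B -> a
  T0 -> a
  T1 -> b

Fill CYK table bottom-up, restricted to cells inside w[1..2]:
  T[1,1] 'b' = {S,T1}  orig:{S}
  T[2,2] 'b' = {S,T1}  orig:{S}
  T[1,2] 'bb' = {A}

Original NTs in T[1,2] deriving "bb": ["A"]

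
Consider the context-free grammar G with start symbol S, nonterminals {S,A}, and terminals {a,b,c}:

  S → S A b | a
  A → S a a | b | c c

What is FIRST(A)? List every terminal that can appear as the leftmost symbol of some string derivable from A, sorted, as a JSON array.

FIRST sets, iterate to fixpoint:
pass 1:
  A via A→b: +{b}
  A via A→c c: +{c}
  S via S→a: +{a}
  FIRST[S]={a}  FIRST[A]={b,c}
pass 2:
  A via A→S a a: +{a}
  FIRST[S]={a}  FIRST[A]={a,b,c}
pass 3: — fixpoint
  FIRST[S]={a}  FIRST[A]={a,b,c}

FIRST(A) = ["a", "b", "c"]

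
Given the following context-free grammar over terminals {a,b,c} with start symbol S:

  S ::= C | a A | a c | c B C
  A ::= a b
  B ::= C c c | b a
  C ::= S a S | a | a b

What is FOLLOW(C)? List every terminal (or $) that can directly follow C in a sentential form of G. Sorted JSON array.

Compute FIRST by fixpoint:
round 1:
  A via A→a b: +{a}
  B via B→b a: +{b}
  C via C→a: +{a}
  S via S→C: +{a}
  S via S→c B C: +{c}
  FIRST[S]={a,c}  FIRST[A]={a}  FIRST[B]={b}  FIRST[C]={a}
round 2:
  B via B→C c c: +{a}
  C via C→S a S: +{c}
  FIRST[S]={a,c}  FIRST[A]={a}  FIRST[B]={a,b}  FIRST[C]={a,c}
round 3:
  B via B→C c c: +{c}
  FIRST[S]={a,c}  FIRST[A]={a}  FIRST[B]={a,b,c}  FIRST[C]={a,c}
round 4: done
  FIRST[S]={a,c}  FIRST[A]={a}  FIRST[B]={a,b,c}  FIRST[C]={a,c}

FOLLOW iteration:
seed FOLLOW(S) with $
iter 1:
  B→C c c: FOLLOW(C) ⊇ FIRST(c) = {c}; new: +{c}
  C→S a S: FOLLOW(S) ⊇ FIRST(a) = {a}; new: +{a}
  C→S a S: FOLLOW(S) ⊇ FOLLOW(C) ⊇ {c}; new: +{c}
  S→C: FOLLOW(C) ⊇ FOLLOW(S) ⊇ {$,a,c}; new: +{$,a}
  S→a A: FOLLOW(A) ⊇ FOLLOW(S) ⊇ {$,a,c}; new: +{$,a,c}
  S→c B C: FOLLOW(B) ⊇ FIRST(C) = {a,c}; new: +{a,c}
  FOLLOW(S)={$,a,c}  FOLLOW(A)={$,a,c}  FOLLOW(B)={a,c}  FOLLOW(C)={$,a,c}
iter 2: (no change)
  FOLLOW(S)={$,a,c}  FOLLOW(A)={$,a,c}  FOLLOW(B)={a,c}  FOLLOW(C)={$,a,c}

FOLLOW(C) = ["$", "a", "c"]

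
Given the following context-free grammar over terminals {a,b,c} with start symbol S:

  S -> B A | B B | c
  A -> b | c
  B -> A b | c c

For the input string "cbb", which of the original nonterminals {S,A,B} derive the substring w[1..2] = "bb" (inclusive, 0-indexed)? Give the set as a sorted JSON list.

Convert to CNF:
  S -> B A | B B | c
  A -> b | c
  B -> A T0 | T1 T1
  T0 -> b
  T1 -> c

CYK table (by increasing span) — only the sub-triangle for w[1..2]:
  T[1,1] 'b' = {A,T0}  orig:{A}
  T[2,2] 'b' = {A,T0}  orig:{A}
  T[1,2] 'bb' = {B}

Original NTs in T[1,2] deriving "bb": ["B"]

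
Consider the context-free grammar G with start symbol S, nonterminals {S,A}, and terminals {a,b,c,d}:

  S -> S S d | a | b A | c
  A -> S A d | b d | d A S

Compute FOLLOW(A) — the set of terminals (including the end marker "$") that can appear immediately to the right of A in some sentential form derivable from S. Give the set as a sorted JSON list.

FIRST iteration:
iter 1:
  A via A→b d: +{b}
  A via A→d A S: +{d}
  S via S→a: +{a}
  S via S→b A: +{b}
  S via S→c: +{c}
  FIRST[S]={a,b,c}  FIRST[A]={b,d}
iter 2:
  A via A→S A d: +{a,c}
  FIRST[S]={a,b,c}  FIRST[A]={a,b,c,d}
iter 3: (no change)
  FIRST[S]={a,b,c}  FIRST[A]={a,b,c,d}

FOLLOW sets:
initialize: $ ∈ FOLLOW(S)
round 1:
  A→S A d: FOLLOW(S) ⊇ FIRST(A) = {a,b,c,d}; new: +{a,b,c,d}
  A→S A d: FOLLOW(A) ⊇ FIRST(d) = {d}; new: +{d}
  A→d A S: FOLLOW(A) ⊇ FIRST(S) = {a,b,c}; new: +{a,b,c}
  S→b A: FOLLOW(A) ⊇ FOLLOW(S) ⊇ {$,a,b,c,d}; new: +{$}
  S: {$,a,b,c,d}  A: {$,a,b,c,d}
round 2: (no change)
  S: {$,a,b,c,d}  A: {$,a,b,c,d}

FOLLOW(A) = ["$", "a", "b", "c", "d"]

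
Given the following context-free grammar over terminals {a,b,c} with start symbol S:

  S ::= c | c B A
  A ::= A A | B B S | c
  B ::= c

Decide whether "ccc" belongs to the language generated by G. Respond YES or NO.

Convert to CNF:
  S -> T0 X2 | c
  A -> A A | B X1 | c
  B -> c
  T0 -> c
  X1 -> B S
  X2 -> B A

Fill CYK table bottom-up:
  T[0,0] 'c' = {A,B,S,T0}  orig:{A,B,S}
  T[1,1] 'c' = {A,B,S,T0}  orig:{A,B,S}
  T[2,2] 'c' = {A,B,S,T0}  orig:{A,B,S}
  T[0,1] 'cc' = {A,X1,X2}  orig:{A}
  T[1,2] 'cc' = {A,X1,X2}  orig:{A}
  T[0,2] 'ccc' = {A,S,X2}  orig:{A,S}

S ∈ T[0,2] ⇒ YES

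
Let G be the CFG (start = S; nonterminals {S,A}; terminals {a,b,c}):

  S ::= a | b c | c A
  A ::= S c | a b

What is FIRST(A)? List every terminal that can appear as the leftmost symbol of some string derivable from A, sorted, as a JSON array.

FIRST iteration:
pass 1:
  A via A→a b: +{a}
  S via S→a: +{a}
  S via S→b c: +{b}
  S via S→c A: +{c}
  FIRST[S]={a,b,c}  FIRST[A]={a}
pass 2:
  A via A→S c: +{b,c}
  FIRST[S]={a,b,c}  FIRST[A]={a,b,c}
pass 3: — fixpoint
  FIRST[S]={a,b,c}  FIRST[A]={a,b,c}

FIRST(A) = ["a", "b", "c"]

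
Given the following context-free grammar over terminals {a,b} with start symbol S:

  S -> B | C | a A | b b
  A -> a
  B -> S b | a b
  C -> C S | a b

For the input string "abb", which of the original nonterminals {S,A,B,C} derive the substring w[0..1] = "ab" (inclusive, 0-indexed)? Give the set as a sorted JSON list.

CNF form of G:
  S -> C S | S T0 | T0 T0 | T1 A | T1 T0
  A -> a
  B -> S T0 | T1 T0
  C -> C S | T1 T0
  T0 -> b
  T1 -> a

CYK table (by increasing span) — only the sub-triangle for w[0..1]:
  [0..0]={A,T1}  "a"  orig:{A}
  [1..1]={T0}  "b"  orig:{}
  [0..1]={B,C,S}  "ab"

Original NTs in T[0,1] deriving "ab": ["B", "C", "S"]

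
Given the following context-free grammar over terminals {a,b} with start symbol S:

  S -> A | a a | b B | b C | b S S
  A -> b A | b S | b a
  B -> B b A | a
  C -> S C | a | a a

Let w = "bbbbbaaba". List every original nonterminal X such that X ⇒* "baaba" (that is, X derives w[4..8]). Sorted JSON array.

Convert to CNF:
  S -> T0 A | T0 B | T0 C | T0 S | T0 T1 | T0 X3 | T1 T1
  A -> T0 A | T0 S | T0 T1
  B -> B X2 | a
  C -> S C | T1 T1 | a
  T0 -> b
  T1 -> a
  X2 -> T0 A
  X3 -> S S

Fill CYK table bottom-up (cells [i..j] with 4 ≤ i ≤ j ≤ 8 only):
  [4..4]={T0}  "b"  orig:{}
  [5..5]={B,C,T1}  "a"  orig:{B,C}
  [6..6]={B,C,T1}  "a"  orig:{B,C}
  [7..7]={T0}  "b"  orig:{}
  [8..8]={B,C,T1}  "a"  orig:{B,C}
  [4..5]={A,S}  "ba"
  [5..6]={C,S}  "aa"
  [6..7]=∅  "ab"
  [7..8]={A,S}  "ba"
  [4..6]={A,C,S}  "baa"
  [5..7]=∅  "aab"
  [6..8]=∅  "aba"
  [4..7]=∅  "baab"
  [5..8]={X3}  "aaba"  orig:{}
  [4..8]={S,X3}  "baaba"  orig:{S}

Original NTs in T[4,8] deriving "baaba": ["S"]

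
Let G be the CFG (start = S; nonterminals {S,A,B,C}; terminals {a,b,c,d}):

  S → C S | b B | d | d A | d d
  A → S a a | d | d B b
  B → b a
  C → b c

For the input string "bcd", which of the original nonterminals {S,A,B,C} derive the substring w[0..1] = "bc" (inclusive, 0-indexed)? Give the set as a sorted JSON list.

CNF form of G:
  S -> C S | T1 A | T1 T1 | T2 B | d
  A -> S X4 | T1 X5 | d
  B -> T2 T0
  C -> T2 T3
  T0 -> a
  T1 -> d
  T2 -> b
  T3 -> c
  X4 -> T0 T0
  X5 -> B T2

Fill CYK table bottom-up — only the sub-triangle for w[0..1]:
  T[0,0] 'b' = {T2}  orig:{}
  T[1,1] 'c' = {T3}  orig:{}
  T[0,1] 'bc' = {C}

Original NTs in T[0,1] deriving "bc": ["C"]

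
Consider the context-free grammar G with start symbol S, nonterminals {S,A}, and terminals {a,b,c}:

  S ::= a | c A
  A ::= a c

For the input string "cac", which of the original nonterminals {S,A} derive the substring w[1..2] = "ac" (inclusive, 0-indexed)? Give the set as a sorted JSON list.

Convert to CNF:
  S -> T1 A | a
  A -> T0 T1
  T0 -> a
  T1 -> c

CYK fill — only the sub-triangle for w[1..2]:
  [1..1]={S,T0}  "a"  orig:{S}
  [2..2]={T1}  "c"  orig:{}
  [1..2]={A}  "ac"

Original NTs in T[1,2] deriving "ac": ["A"]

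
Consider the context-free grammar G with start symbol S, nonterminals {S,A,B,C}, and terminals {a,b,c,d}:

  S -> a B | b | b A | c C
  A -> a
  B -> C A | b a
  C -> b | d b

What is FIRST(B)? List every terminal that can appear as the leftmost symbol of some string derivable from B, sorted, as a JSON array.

FIRST iteration:
[1]
  A via A→a: +{a}
  B via B→b a: +{b}
  C via C→b: +{b}
  C via C→d b: +{d}
  S via S→a B: +{a}
  S via S→b: +{b}
  S via S→c C: +{c}
  FIRST(S)={a,b,c}  FIRST(A)={a}  FIRST(B)={b}  FIRST(C)={b,d}
[2]
  B via B→C A: +{d}
  FIRST(S)={a,b,c}  FIRST(A)={a}  FIRST(B)={b,d}  FIRST(C)={b,d}
[3] (no change)
  FIRST(S)={a,b,c}  FIRST(A)={a}  FIRST(B)={b,d}  FIRST(C)={b,d}

FIRST(B) = ["b", "d"]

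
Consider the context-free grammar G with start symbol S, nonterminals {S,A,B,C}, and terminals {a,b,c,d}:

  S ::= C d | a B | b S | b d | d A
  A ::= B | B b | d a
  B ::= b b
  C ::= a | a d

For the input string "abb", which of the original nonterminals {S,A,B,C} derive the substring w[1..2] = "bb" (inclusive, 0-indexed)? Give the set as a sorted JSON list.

Convert to CNF:
  S -> C T1 | T0 S | T0 T1 | T1 A | T2 B
  A -> B T0 | T0 T0 | T1 T2
  B -> T0 T0
  C -> T2 T1 | a
  T0 -> b
  T1 -> d
  T2 -> a

Fill CYK table bottom-up — only the sub-triangle for w[1..2]:
  [1..1]={T0}  "b"  orig:{}
  [2..2]={T0}  "b"  orig:{}
  [1..2]={A,B}  "bb"

Original NTs in T[1,2] deriving "bb": ["A", "B"]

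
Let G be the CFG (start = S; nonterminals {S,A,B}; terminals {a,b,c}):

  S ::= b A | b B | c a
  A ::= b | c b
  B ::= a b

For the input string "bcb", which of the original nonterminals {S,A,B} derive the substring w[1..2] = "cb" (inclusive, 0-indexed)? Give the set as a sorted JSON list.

Convert to CNF:
  S -> T0 T2 | T1 A | T1 B
  A -> T0 T1 | b
  B -> T2 T1
  T0 -> c
  T1 -> b
  T2 -> a

CYK table (by increasing span) — only the sub-triangle for w[1..2]:
  [1..1]={T0}  "c"  orig:{}
  [2..2]={A,T1}  "b"  orig:{A}
  [1..2]={A}  "cb"

Original NTs in T[1,2] deriving "cb": ["A"]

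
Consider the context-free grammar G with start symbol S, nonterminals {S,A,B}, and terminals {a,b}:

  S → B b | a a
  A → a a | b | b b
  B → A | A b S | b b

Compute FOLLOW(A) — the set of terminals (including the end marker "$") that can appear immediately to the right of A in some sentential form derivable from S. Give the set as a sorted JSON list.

FIRST sets, iterate to fixpoint:
pass 1:
  A via A→a a: +{a}
  A via A→b: +{b}
  B via B→A: +{a,b}
  S via S→B b: +{a,b}
  FIRST(S)={a,b}  FIRST(A)={a,b}  FIRST(B)={a,b}
pass 2: — fixpoint
  FIRST(S)={a,b}  FIRST(A)={a,b}  FIRST(B)={a,b}

Compute FOLLOW by fixpoint:
FOLLOW(S) := {$}
[1]
  B→A b S: FOLLOW(A) ⊇ FIRST(b) = {b}; new: +{b}
  S→B b: FOLLOW(B) ⊇ FIRST(b) = {b}; new: +{b}
  S: {$}  A: {b}  B: {b}
[2]
  B→A b S: FOLLOW(S) ⊇ FOLLOW(B) ⊇ {b}; new: +{b}
  S: {$,b}  A: {b}  B: {b}
[3] done
  S: {$,b}  A: {b}  B: {b}

FOLLOW(A) = ["b"]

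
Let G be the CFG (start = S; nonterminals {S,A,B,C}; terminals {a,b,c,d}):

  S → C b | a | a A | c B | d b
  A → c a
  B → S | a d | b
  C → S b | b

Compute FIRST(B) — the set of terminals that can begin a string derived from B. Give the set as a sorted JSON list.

Compute FIRST by fixpoint:
round 1:
  A via A→c a: +{c}
  B via B→a d: +{a}
  B via B→b: +{b}
  C via C→b: +{b}
  S via S→C b: +{b}
  S via S→a: +{a}
  S via S→c B: +{c}
  S via S→d b: +{d}
  FIRST[S]={a,b,c,d}  FIRST[A]={c}  FIRST[B]={a,b}  FIRST[C]={b}
round 2:
  B via B→S: +{c,d}
  C via C→S b: +{a,c,d}
  FIRST[S]={a,b,c,d}  FIRST[A]={c}  FIRST[B]={a,b,c,d}  FIRST[C]={a,b,c,d}
round 3: — fixpoint
  FIRST[S]={a,b,c,d}  FIRST[A]={c}  FIRST[B]={a,b,c,d}  FIRST[C]={a,b,c,d}

FIRST(B) = ["a", "b", "c", "d"]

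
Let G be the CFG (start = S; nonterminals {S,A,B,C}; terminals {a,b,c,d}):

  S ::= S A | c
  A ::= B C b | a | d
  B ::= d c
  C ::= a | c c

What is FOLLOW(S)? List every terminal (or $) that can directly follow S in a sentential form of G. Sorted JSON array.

FIRST sets, iterate to fixpoint:
[1]
  A via A→a: +{a}
  A via A→d: +{d}
  B via B→d c: +{d}
  C via C→a: +{a}
  C via C→c c: +{c}
  S via S→c: +{c}
  S: {c}  A: {a,d}  B: {d}  C: {a,c}
[2] (stable)
  S: {c}  A: {a,d}  B: {d}  C: {a,c}

FOLLOW sets:
initialize: $ ∈ FOLLOW(S)
round 1:
  A→B C b: FOLLOW(B) ⊇ FIRST(C) = {a,c}; new: +{a,c}
  A→B C b: FOLLOW(C) ⊇ FIRST(b) = {b}; new: +{b}
  S→S A: FOLLOW(S) ⊇ FIRST(A) = {a,d}; new: +{a,d}
  S→S A: FOLLOW(A) ⊇ FOLLOW(S) ⊇ {$,a,d}; new: +{$,a,d}
  FOLLOW[S]={$,a,d}  FOLLOW[A]={$,a,d}  FOLLOW[B]={a,c}  FOLLOW[C]={b}
round 2: (stable)
  FOLLOW[S]={$,a,d}  FOLLOW[A]={$,a,d}  FOLLOW[B]={a,c}  FOLLOW[C]={b}

FOLLOW(S) = ["$", "a", "d"]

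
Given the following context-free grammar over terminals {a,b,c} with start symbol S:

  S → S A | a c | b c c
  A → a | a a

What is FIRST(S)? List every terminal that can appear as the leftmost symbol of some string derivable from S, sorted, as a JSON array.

FIRST iteration:
[1]
  A via A→a: +{a}
  S via S→a c: +{a}
  S via S→b c c: +{b}
  FIRST(S)={a,b}  FIRST(A)={a}
[2] (no change)
  FIRST(S)={a,b}  FIRST(A)={a}

FIRST(S) = ["a", "b"]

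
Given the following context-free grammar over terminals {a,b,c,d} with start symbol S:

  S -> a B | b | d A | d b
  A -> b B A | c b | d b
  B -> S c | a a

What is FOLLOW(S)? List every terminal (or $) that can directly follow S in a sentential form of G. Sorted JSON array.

FIRST sets, iterate to fixpoint:
round 1:
  A via A→b B A: +{b}
  A via A→c b: +{c}
  A via A→d b: +{d}
  B via B→a a: +{a}
  S via S→a B: +{a}
  S via S→b: +{b}
  S via S→d A: +{d}
  FIRST(S)={a,b,d}  FIRST(A)={b,c,d}  FIRST(B)={a}
round 2:
  B via B→S c: +{b,d}
  FIRST(S)={a,b,d}  FIRST(A)={b,c,d}  FIRST(B)={a,b,d}
round 3: done
  FIRST(S)={a,b,d}  FIRST(A)={b,c,d}  FIRST(B)={a,b,d}

FOLLOW sets:
FOLLOW(S) := {$}
round 1:
  A→b B A: FOLLOW(B) ⊇ FIRST(A) = {b,c,d}; new: +{b,c,d}
  B→S c: FOLLOW(S) ⊇ FIRST(c) = {c}; new: +{c}
  S→a B: FOLLOW(B) ⊇ FOLLOW(S) ⊇ {$,c}; new: +{$}
  S→d A: FOLLOW(A) ⊇ FOLLOW(S) ⊇ {$,c}; new: +{$,c}
  FOLLOW(S)={$,c}  FOLLOW(A)={$,c}  FOLLOW(B)={$,b,c,d}
round 2: (stable)
  FOLLOW(S)={$,c}  FOLLOW(A)={$,c}  FOLLOW(B)={$,b,c,d}

FOLLOW(S) = ["$", "c"]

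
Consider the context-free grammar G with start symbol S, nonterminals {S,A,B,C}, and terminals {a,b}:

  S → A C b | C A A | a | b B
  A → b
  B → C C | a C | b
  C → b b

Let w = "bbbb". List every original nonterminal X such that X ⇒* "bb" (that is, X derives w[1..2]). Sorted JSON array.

Convert to CNF:
  S -> A X2 | C X3 | T1 B | a
  A -> b
  B -> C C | T0 C | b
  C -> T1 T1
  T0 -> a
  T1 -> b
  X2 -> C T1
  X3 -> A A

CYK table (by increasing span) — only the sub-triangle for w[1..2]:
  [1..1]={A,B,T1}  "b"  orig:{A,B}
  [2..2]={A,B,T1}  "b"  orig:{A,B}
  [1..2]={C,S,X3}  "bb"  orig:{C,S}

Original NTs in T[1,2] deriving "bb": ["C", "S"]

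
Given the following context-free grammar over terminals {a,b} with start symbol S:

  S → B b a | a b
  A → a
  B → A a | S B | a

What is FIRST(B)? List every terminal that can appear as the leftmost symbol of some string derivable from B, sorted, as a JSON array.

FIRST iteration:
round 1:
  A via A→a: +{a}
  B via B→A a: +{a}
  S via S→B b a: +{a}
  S: {a}  A: {a}  B: {a}
round 2: — fixpoint
  S: {a}  A: {a}  B: {a}

FIRST(B) = ["a"]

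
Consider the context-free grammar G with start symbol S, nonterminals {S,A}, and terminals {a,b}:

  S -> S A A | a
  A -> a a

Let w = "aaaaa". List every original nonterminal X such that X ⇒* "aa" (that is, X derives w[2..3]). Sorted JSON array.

CNF form of G:
  S -> S X1 | a
  A -> T0 T0
  T0 -> a
  X1 -> A A

CYK table (by increasing span) — only the sub-triangle for w[2..3]:
  T[2,2] 'a' = {S,T0}  orig:{S}
  T[3,3] 'a' = {S,T0}  orig:{S}
  T[2,3] 'aa' = {A}

Original NTs in T[2,3] deriving "aa": ["A"]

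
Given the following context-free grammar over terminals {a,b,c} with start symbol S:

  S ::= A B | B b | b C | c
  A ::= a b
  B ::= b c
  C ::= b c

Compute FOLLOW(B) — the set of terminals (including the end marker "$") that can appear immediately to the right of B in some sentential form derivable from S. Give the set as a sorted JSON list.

Compute FIRST by fixpoint:
round 1:
  A via A→a b: +{a}
  B via B→b c: +{b}
  C via C→b c: +{b}
  S via S→A B: +{a}
  S via S→B b: +{b}
  S via S→c: +{c}
  FIRST(S)={a,b,c}  FIRST(A)={a}  FIRST(B)={b}  FIRST(C)={b}
round 2: (stable)
  FIRST(S)={a,b,c}  FIRST(A)={a}  FIRST(B)={b}  FIRST(C)={b}

FOLLOW iteration:
initialize: $ ∈ FOLLOW(S)
[1]
  S→A B: FOLLOW(A) ⊇ FIRST(B) = {b}; new: +{b}
  S→A B: FOLLOW(B) ⊇ FOLLOW(S) ⊇ {$}; new: +{$}
  S→B b: FOLLOW(B) ⊇ FIRST(b) = {b}; new: +{b}
  S→b C: FOLLOW(C) ⊇ FOLLOW(S) ⊇ {$}; new: +{$}
  S: {$}  A: {b}  B: {$,b}  C: {$}
[2] done
  S: {$}  A: {b}  B: {$,b}  C: {$}

FOLLOW(B) = ["$", "b"]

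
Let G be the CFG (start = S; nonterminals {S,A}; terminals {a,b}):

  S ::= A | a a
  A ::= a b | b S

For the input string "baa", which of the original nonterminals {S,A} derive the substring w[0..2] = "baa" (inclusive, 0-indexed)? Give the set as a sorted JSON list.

CNF form of G:
  S -> T0 T0 | T0 T1 | T1 S
  A -> T0 T1 | T1 S
  T0 -> a
  T1 -> b

CYK table (by increasing span) — only the sub-triangle for w[0..2]:
  T[0,0] 'b' = {T1}  orig:{}
  T[1,1] 'a' = {T0}  orig:{}
  T[2,2] 'a' = {T0}  orig:{}
  T[0,1] 'ba' = ∅
  T[1,2] 'aa' = {S}
  T[0,2] 'baa' = {A,S}

Original NTs in T[0,2] deriving "baa": ["A", "S"]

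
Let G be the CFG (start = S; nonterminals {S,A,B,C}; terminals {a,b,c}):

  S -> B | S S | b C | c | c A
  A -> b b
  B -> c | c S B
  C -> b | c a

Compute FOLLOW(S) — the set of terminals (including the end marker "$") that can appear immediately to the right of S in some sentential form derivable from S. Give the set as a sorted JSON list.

FIRST sets, iterate to fixpoint:
pass 1:
  A via A→b b: +{b}
  B via B→c: +{c}
  C via C→b: +{b}
  C via C→c a: +{c}
  S via S→B: +{c}
  S via S→b C: +{b}
  FIRST[S]={b,c}  FIRST[A]={b}  FIRST[B]={c}  FIRST[C]={b,c}
pass 2: done
  FIRST[S]={b,c}  FIRST[A]={b}  FIRST[B]={c}  FIRST[C]={b,c}

Compute FOLLOW by fixpoint:
seed FOLLOW(S) with $
round 1:
  B→c S B: FOLLOW(S) ⊇ FIRST(B) = {c}; new: +{c}
  S→B: FOLLOW(B) ⊇ FOLLOW(S) ⊇ {$,c}; new: +{$,c}
  S→S S: FOLLOW(S) ⊇ FIRST(S) = {b,c}; new: +{b}
  S→b C: FOLLOW(C) ⊇ FOLLOW(S) ⊇ {$,b,c}; new: +{$,b,c}
  S→c A: FOLLOW(A) ⊇ FOLLOW(S) ⊇ {$,b,c}; new: +{$,b,c}
  FOLLOW(S)={$,b,c}  FOLLOW(A)={$,b,c}  FOLLOW(B)={$,c}  FOLLOW(C)={$,b,c}
round 2:
  S→B: FOLLOW(B) ⊇ FOLLOW(S) ⊇ {$,b,c}; new: +{b}
  FOLLOW(S)={$,b,c}  FOLLOW(A)={$,b,c}  FOLLOW(B)={$,b,c}  FOLLOW(C)={$,b,c}
round 3: (stable)
  FOLLOW(S)={$,b,c}  FOLLOW(A)={$,b,c}  FOLLOW(B)={$,b,c}  FOLLOW(C)={$,b,c}

FOLLOW(S) = ["$", "b", "c"]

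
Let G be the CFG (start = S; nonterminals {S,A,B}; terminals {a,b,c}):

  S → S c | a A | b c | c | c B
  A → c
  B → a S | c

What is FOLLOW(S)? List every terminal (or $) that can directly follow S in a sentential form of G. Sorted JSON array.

Compute FIRST by fixpoint:
iter 1:
  A via A→c: +{c}
  B via B→a S: +{a}
  B via B→c: +{c}
  S via S→a A: +{a}
  S via S→b c: +{b}
  S via S→c: +{c}
  FIRST(S)={a,b,c}  FIRST(A)={c}  FIRST(B)={a,c}
iter 2: (no change)
  FIRST(S)={a,b,c}  FIRST(A)={c}  FIRST(B)={a,c}

Compute FOLLOW by fixpoint:
initialize: $ ∈ FOLLOW(S)
pass 1:
  S→S c: FOLLOW(S) ⊇ FIRST(c) = {c}; new: +{c}
  S→a A: FOLLOW(A) ⊇ FOLLOW(S) ⊇ {$,c}; new: +{$,c}
  S→c B: FOLLOW(B) ⊇ FOLLOW(S) ⊇ {$,c}; new: +{$,c}
  S: {$,c}  A: {$,c}  B: {$,c}
pass 2: done
  S: {$,c}  A: {$,c}  B: {$,c}

FOLLOW(S) = ["$", "c"]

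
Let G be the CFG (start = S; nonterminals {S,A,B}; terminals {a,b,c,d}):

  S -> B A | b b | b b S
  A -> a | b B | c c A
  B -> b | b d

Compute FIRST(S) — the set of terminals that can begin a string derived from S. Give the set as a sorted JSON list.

FIRST iteration:
iter 1:
  A via A→a: +{a}
  A via A→b B: +{b}
  A via A→c c A: +{c}
  B via B→b: +{b}
  S via S→B A: +{b}
  S: {b}  A: {a,b,c}  B: {b}
iter 2: (no change)
  S: {b}  A: {a,b,c}  B: {b}

FIRST(S) = ["b"]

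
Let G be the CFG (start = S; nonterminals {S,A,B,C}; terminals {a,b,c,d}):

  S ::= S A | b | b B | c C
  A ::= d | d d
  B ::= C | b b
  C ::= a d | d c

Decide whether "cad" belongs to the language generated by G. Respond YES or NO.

Convert to CNF:
  S -> S A | T2 B | T3 C | b
  A -> T0 T0 | d
  B -> T0 T3 | T1 T0 | T2 T2
  C -> T0 T3 | T1 T0
  T0 -> d
  T1 -> a
  T2 -> b
  T3 -> c

CYK table (by increasing span):
  cell(0,0) c: {T3}  orig:{}
  cell(1,1) a: {T1}  orig:{}
  cell(2,2) d: {A,T0}  orig:{A}
  cell(0,1) ca: ∅
  cell(1,2) ad: {B,C}
  cell(0,2) cad: {S}

S ∈ T[0,2] ⇒ YES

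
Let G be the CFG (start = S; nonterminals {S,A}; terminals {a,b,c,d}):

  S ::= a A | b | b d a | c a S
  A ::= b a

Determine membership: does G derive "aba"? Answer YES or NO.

CNF form of G:
  S -> T0 X4 | T1 A | T3 X5 | b
  A -> T0 T1
  T0 -> b
  T1 -> a
  T2 -> d
  T3 -> c
  X4 -> T2 T1
  X5 -> T1 S

Fill CYK table bottom-up:
  cell(0,0) a: {T1}  orig:{}
  cell(1,1) b: {S,T0}  orig:{S}
  cell(2,2) a: {T1}  orig:{}
  cell(0,1) ab: {X5}  orig:{}
  cell(1,2) ba: {A}
  cell(0,2) aba: {S}

S ∈ T[0,2] ⇒ YES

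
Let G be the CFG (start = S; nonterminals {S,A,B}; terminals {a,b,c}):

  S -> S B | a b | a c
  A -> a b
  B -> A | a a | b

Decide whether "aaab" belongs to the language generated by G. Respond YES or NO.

CNF form of G:
  S -> S B | T0 T1 | T0 T2
  A -> T0 T1
  B -> T0 T0 | T0 T1 | b
  T0 -> a
  T1 -> b
  T2 -> c

Fill CYK table bottom-up:
  cell(0,0) a: {T0}  orig:{}
  cell(1,1) a: {T0}  orig:{}
  cell(2,2) a: {T0}  orig:{}
  cell(3,3) b: {B,T1}  orig:{B}
  cell(0,1) aa: {B}
  cell(1,2) aa: {B}
  cell(2,3) ab: {A,B,S}
  cell(0,2) aaa: ∅
  cell(1,3) aab: ∅
  cell(0,3) aaab: ∅

S ∉ T[0,3] ⇒ NO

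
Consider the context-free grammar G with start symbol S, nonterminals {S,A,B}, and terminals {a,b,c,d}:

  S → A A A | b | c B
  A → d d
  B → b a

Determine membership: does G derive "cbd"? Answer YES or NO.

Convert to CNF:
  S -> A X4 | T3 B | b
  A -> T0 T0
  B -> T1 T2
  T0 -> d
  T1 -> b
  T2 -> a
  T3 -> c
  X4 -> A A

CYK fill:
  [0..0]={T3}  "c"  orig:{}
  [1..1]={S,T1}  "b"  orig:{S}
  [2..2]={T0}  "d"  orig:{}
  [0..1]=∅  "cb"
  [1..2]=∅  "bd"
  [0..2]=∅  "cbd"

S ∉ T[0,2] ⇒ NO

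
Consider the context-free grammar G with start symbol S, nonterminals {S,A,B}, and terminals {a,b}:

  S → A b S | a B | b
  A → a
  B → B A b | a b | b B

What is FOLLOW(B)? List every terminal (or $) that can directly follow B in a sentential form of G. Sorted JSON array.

FIRST iteration:
[1]
  A via A→a: +{a}
  B via B→a b: +{a}
  B via B→b B: +{b}
  S via S→A b S: +{a}
  S via S→b: +{b}
  S: {a,b}  A: {a}  B: {a,b}
[2] (no change)
  S: {a,b}  A: {a}  B: {a,b}

Compute FOLLOW by fixpoint:
initialize: $ ∈ FOLLOW(S)
[1]
  B→B A b: FOLLOW(B) ⊇ FIRST(A) = {a}; new: +{a}
  B→B A b: FOLLOW(A) ⊇ FIRST(b) = {b}; new: +{b}
  S→a B: FOLLOW(B) ⊇ FOLLOW(S) ⊇ {$}; new: +{$}
  S: {$}  A: {b}  B: {$,a}
[2] (stable)
  S: {$}  A: {b}  B: {$,a}

FOLLOW(B) = ["$", "a"]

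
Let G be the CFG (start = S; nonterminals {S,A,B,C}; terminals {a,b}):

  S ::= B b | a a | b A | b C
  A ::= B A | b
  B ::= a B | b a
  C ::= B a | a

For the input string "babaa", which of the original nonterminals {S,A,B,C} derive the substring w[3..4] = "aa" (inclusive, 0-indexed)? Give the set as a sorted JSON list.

CNF form of G:
  S -> B T1 | T0 T0 | T1 A | T1 C
  A -> B A | b
  B -> T0 B | T1 T0
  C -> B T0 | a
  T0 -> a
  T1 -> b

Fill CYK table bottom-up (cells [i..j] with 3 ≤ i ≤ j ≤ 4 only):
  cell(3,3) a: {C,T0}  orig:{C}
  cell(4,4) a: {C,T0}  orig:{C}
  cell(3,4) aa: {S}

Original NTs in T[3,4] deriving "aa": ["S"]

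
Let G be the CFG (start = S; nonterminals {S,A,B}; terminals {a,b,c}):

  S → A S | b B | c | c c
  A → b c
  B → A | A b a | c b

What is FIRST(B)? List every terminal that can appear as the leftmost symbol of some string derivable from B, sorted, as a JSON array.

FIRST iteration:
iter 1:
  A via A→b c: +{b}
  B via B→A: +{b}
  B via B→c b: +{c}
  S via S→A S: +{b}
  S via S→c: +{c}
  FIRST(S)={b,c}  FIRST(A)={b}  FIRST(B)={b,c}
iter 2: done
  FIRST(S)={b,c}  FIRST(A)={b}  FIRST(B)={b,c}

FIRST(B) = ["b", "c"]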